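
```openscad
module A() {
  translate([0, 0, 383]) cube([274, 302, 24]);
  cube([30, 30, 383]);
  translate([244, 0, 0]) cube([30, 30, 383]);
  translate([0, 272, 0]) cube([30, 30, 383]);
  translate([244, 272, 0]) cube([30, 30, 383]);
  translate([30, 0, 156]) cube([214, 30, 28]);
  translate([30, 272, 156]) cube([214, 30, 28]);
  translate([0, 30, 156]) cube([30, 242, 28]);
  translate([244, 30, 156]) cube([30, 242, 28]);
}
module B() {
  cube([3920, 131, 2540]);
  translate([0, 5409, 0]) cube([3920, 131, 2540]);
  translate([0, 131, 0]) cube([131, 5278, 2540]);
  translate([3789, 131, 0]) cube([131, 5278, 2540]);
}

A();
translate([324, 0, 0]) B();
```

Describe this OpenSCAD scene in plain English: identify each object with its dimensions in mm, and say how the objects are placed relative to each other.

A is a four-legged stool. The seat is 274×302 mm, 24 mm thick, top at z = 407 mm. It stands on four square legs, each 30×30 mm in cross-section, from z = 0 to the seat underside, each flush with a corner of the seat. Four stretchers, 30 mm wide and 28 mm tall, connect adjacent legs with their undersides at z = 156 mm, each running between the inner faces of the legs it joins and aligned with the legs' outer faces on the other axis.

B is the wall frame of a small rectangular building: four walls, each 2540 mm tall and 131 mm thick, enclosing a footprint 3920 mm (x) by 5540 mm (y) outside-to-outside, with no floor or roof. The front and back walls (the −y and +y sides) span the full width; the two side walls fit between them.

The house frame is on the floor beside the stool on its +x side.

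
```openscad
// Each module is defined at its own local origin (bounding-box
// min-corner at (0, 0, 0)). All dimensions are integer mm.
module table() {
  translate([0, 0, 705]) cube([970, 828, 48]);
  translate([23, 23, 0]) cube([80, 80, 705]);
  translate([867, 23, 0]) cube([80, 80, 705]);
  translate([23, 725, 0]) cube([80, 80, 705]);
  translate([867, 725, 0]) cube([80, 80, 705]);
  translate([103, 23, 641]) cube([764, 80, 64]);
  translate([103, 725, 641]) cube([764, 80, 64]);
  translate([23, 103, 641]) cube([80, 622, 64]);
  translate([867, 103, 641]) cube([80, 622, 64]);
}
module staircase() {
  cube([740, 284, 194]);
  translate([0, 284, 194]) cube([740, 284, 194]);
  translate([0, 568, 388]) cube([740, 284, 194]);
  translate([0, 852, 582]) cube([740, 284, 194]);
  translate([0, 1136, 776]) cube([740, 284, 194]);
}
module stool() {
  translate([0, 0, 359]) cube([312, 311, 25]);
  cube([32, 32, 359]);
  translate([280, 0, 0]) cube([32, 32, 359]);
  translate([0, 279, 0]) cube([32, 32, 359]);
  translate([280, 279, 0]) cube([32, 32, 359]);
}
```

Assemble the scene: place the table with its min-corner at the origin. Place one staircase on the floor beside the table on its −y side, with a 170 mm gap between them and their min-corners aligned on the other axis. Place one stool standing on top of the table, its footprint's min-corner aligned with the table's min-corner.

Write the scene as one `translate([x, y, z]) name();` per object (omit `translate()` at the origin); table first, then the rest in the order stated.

table();
translate([0, -1590, 0]) staircase();
translate([0, 0, 753]) stool();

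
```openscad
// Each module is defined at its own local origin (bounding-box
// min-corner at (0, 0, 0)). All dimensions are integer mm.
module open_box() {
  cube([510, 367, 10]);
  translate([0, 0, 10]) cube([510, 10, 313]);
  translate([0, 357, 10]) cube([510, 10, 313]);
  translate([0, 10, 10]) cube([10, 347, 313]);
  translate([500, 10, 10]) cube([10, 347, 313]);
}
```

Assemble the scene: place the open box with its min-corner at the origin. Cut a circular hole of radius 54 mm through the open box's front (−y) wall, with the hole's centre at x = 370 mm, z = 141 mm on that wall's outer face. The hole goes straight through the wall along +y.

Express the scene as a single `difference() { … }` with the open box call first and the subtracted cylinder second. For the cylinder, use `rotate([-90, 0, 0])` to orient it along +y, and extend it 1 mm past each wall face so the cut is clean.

difference() {
  open_box();
  translate([370, -1, 141]) rotate([-90, 0, 0]) cylinder(h = 12, r = 54);
}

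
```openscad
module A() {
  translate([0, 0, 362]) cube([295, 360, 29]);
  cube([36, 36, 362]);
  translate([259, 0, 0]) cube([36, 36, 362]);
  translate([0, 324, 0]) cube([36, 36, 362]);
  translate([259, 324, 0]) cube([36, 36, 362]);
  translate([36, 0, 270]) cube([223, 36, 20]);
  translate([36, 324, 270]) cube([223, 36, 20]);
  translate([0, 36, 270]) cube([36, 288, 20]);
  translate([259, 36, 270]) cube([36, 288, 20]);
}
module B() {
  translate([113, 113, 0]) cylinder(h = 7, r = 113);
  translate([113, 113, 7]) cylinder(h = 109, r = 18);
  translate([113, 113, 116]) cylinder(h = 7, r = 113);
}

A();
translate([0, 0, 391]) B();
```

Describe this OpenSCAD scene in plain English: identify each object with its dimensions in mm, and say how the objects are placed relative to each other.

A is a four-legged stool. The seat is a 295×360×29 mm slab whose top surface is at z = 391 mm; four square legs, each 36×36 mm in cross-section, run from the floor (z = 0) to the underside of the seat, each flush with a corner of the seat. Four stretchers, 36 mm wide and 20 mm tall, connect adjacent legs with their undersides at z = 270 mm, each running between the inner faces of the legs it joins and aligned with the legs' outer faces on the other axis.

B is a spool: two coaxial disc flanges of radius 113 mm and thickness 7 mm, joined by a core cylinder of radius 18 mm and height 109 mm. The lower flange rests on z = 0 and the three cylinders share a vertical axis.

The spool is on top of the stool.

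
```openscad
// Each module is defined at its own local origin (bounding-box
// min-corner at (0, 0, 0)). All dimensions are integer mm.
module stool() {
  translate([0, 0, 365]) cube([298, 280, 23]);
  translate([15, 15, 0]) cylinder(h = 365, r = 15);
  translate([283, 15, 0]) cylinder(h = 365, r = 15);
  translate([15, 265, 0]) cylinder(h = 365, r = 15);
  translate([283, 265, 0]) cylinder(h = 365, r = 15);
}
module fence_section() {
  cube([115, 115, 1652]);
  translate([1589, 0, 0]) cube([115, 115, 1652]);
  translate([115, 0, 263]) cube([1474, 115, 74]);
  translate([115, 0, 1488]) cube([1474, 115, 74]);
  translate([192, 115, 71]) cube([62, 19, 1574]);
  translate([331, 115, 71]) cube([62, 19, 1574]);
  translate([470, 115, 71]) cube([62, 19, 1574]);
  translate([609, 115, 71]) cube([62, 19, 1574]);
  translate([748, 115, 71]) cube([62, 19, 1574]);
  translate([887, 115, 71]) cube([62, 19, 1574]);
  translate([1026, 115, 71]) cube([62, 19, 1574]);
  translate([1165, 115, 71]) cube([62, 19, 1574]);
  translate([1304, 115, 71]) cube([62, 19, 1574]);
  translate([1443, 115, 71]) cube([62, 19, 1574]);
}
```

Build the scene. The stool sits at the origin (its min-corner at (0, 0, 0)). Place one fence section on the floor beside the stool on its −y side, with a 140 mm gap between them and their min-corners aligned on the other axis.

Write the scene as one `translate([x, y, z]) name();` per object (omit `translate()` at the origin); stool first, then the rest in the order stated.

stool();
translate([0, -274, 0]) fence_section();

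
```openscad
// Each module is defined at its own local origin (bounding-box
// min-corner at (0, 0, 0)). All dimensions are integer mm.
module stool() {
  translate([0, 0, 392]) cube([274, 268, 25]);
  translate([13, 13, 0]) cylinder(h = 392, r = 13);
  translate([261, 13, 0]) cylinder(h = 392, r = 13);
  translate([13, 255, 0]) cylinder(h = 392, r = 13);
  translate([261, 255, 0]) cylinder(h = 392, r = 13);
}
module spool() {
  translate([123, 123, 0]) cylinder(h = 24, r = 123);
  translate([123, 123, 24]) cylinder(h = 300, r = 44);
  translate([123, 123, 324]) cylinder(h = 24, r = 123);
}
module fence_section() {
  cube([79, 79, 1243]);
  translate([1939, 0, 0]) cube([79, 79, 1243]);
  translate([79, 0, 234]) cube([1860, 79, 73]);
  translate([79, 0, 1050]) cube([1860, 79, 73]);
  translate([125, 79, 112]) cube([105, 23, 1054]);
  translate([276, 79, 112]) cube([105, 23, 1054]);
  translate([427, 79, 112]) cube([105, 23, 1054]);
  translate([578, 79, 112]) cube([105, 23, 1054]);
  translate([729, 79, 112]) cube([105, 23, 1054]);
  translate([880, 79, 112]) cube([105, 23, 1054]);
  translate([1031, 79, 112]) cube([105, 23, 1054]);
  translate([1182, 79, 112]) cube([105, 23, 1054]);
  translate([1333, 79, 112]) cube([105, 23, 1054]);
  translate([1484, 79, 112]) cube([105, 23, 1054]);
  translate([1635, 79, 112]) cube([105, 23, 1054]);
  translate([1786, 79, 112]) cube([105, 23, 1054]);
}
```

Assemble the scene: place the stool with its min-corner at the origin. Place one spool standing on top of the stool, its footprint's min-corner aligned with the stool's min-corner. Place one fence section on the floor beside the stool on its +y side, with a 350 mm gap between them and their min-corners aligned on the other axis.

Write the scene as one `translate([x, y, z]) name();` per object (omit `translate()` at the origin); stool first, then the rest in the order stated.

stool();
translate([0, 0, 417]) spool();
translate([0, 618, 0]) fence_section();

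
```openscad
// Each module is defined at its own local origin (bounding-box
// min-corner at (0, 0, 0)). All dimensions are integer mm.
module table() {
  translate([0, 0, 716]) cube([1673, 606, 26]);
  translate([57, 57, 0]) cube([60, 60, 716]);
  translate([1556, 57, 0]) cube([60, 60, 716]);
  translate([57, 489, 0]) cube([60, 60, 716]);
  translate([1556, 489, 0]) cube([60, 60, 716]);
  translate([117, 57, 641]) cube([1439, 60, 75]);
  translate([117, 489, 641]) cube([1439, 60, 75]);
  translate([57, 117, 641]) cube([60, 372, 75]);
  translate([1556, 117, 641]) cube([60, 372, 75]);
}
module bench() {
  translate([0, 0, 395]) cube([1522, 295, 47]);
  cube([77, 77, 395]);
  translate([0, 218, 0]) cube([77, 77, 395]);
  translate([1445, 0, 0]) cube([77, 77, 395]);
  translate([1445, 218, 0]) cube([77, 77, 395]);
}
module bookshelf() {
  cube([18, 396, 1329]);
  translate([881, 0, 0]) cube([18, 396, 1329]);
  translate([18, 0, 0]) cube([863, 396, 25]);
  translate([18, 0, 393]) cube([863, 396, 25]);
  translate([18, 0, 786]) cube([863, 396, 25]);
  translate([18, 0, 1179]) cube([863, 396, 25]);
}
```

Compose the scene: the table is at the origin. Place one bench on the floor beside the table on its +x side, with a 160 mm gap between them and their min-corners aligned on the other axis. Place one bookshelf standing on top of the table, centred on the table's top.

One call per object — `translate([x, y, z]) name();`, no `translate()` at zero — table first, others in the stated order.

table();
translate([1833, 0, 0]) bench();
translate([387, 105, 742]) bookshelf();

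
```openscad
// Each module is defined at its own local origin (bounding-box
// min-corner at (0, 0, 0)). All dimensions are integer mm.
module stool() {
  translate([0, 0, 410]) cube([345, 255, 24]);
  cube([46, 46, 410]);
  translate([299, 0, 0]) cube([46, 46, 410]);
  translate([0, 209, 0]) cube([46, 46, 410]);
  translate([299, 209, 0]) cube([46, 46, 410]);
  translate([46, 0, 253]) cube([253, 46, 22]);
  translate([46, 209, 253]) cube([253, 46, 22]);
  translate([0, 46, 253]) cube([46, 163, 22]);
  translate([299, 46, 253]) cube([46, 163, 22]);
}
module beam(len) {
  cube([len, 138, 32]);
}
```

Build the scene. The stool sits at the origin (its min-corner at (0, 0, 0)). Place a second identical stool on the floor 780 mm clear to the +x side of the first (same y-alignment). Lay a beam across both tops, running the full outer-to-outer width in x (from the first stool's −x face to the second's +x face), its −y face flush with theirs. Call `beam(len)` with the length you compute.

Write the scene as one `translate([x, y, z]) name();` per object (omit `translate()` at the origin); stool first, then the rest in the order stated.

stool();
translate([1125, 0, 0]) stool();
translate([0, 0, 434]) beam(1470);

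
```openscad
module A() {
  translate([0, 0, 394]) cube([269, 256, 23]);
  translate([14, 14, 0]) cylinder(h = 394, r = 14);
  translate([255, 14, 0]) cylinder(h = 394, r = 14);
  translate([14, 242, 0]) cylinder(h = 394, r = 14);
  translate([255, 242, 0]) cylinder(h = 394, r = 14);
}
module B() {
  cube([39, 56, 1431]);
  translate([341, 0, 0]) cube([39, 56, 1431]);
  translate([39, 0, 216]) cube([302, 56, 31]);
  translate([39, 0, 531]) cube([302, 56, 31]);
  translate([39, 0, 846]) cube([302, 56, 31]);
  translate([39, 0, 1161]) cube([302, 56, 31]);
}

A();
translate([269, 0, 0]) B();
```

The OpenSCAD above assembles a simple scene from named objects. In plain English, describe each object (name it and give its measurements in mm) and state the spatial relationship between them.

A is a four-legged stool. The seat is 269×256 mm, 23 mm thick, top at z = 417 mm. It stands on four round legs, each 28 mm in diameter, from z = 0 to the seat underside, each leg's axis is inset half a diameter from the nearest pair of seat edges (so the leg's bounding box is flush with the corner).

B is a wooden ladder with two side rails of 39×56 mm section and 1431 mm height, set 380 mm apart overall. Between them run 4 rectangular rungs (56 mm deep, 31 mm thick), front faces flush with the rails' −y face. The bottom of the first rung is 216 mm above the floor and each subsequent rung is 315 mm higher than the one below.

The ladder is against the stool's +x side, with their −y faces flush.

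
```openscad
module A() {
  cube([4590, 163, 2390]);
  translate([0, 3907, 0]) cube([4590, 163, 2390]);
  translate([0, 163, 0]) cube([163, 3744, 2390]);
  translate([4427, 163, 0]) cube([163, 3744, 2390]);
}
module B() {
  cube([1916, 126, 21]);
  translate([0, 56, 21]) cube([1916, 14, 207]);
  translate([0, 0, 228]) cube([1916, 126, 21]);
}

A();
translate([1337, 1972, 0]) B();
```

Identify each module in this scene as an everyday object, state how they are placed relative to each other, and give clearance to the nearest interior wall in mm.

Clearances: x = 1174, y = 1809; minimum 1174 mm.

A is a house frame. B is an I-beam. The I-beam sits inside the house frame, centred. The clearance to the nearest interior wall is 1174 mm.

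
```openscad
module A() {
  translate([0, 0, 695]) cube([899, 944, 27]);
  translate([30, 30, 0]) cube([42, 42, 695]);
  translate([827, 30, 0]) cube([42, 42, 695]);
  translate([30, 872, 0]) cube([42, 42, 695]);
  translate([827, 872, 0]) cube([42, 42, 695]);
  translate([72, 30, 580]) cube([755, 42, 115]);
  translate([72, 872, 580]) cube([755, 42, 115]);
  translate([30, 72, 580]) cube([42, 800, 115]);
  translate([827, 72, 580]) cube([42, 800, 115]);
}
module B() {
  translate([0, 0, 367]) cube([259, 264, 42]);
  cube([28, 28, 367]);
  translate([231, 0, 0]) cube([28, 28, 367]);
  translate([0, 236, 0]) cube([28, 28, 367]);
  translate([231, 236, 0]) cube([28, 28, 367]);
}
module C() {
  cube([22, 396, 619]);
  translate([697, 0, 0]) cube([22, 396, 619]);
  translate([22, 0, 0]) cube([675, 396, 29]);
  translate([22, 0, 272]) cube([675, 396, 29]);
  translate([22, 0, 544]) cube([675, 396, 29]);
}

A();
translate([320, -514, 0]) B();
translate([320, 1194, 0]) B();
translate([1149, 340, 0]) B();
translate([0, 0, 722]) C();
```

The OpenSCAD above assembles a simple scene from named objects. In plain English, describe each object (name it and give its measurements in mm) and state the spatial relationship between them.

A is a table: top 899 mm (x) × 944 mm (y), 27 mm thick, upper face at z = 722 mm, on four 42×42 mm square legs, each inset 30 mm from the nearest pair of top edges, running from z = 0 to the bottom of the top. Four apron rails, 42 mm thick and 115 mm tall, run between adjacent legs with their top edges flush with the underside of the top and their outer faces flush with the legs' outer faces.

B is a simple wooden stool: a rectangular seat 259 mm (x) by 264 mm (y), 42 mm thick, top face at z = 409 mm, on four square legs, each 28×28 mm in cross-section. The legs rest on z = 0, each flush with a corner of the seat.

C is an open bookshelf. Two side panels, each 22 mm thick, 396 mm deep and 619 mm tall, stand 719 mm apart (outside-to-outside). Between them sit 3 shelves, each 29 mm thick and 396 mm deep, spanning the full gap between the sides. The bottom shelf rests on the floor (its underside at z = 0) and the clear gap between one shelf's top and the next shelf's underside is 243 mm.

Three stools sit around the table at the −y, +y, +x sides. The bookshelf is on top of the table.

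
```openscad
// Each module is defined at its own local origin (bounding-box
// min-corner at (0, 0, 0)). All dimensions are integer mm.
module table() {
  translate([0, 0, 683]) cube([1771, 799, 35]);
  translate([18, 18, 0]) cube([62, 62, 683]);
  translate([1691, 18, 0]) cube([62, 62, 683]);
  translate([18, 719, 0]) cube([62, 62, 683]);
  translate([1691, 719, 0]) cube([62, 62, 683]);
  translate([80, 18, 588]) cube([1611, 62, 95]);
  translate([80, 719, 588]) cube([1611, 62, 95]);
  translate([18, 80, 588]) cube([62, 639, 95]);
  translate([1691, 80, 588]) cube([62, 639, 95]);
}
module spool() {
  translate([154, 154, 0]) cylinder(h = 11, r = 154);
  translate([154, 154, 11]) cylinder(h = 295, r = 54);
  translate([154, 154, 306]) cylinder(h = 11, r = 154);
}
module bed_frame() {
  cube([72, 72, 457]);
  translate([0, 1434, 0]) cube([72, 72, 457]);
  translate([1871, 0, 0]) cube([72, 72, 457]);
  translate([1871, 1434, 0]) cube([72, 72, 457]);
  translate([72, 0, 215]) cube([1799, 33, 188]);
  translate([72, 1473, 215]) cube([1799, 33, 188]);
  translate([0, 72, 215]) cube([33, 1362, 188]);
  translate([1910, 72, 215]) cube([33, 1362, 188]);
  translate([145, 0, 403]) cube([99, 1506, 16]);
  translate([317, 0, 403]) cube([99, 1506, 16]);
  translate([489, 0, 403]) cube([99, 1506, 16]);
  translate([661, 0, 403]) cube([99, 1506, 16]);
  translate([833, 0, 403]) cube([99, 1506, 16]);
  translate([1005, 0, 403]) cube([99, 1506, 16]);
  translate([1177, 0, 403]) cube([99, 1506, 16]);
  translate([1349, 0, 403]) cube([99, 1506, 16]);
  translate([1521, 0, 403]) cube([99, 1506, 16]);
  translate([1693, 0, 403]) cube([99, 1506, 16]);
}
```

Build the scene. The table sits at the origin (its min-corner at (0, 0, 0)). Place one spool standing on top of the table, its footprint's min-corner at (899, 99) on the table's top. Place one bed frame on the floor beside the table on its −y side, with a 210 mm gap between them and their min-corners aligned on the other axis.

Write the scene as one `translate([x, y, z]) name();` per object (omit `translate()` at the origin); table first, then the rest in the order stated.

table();
translate([899, 99, 718]) spool();
translate([0, -1716, 0]) bed_frame();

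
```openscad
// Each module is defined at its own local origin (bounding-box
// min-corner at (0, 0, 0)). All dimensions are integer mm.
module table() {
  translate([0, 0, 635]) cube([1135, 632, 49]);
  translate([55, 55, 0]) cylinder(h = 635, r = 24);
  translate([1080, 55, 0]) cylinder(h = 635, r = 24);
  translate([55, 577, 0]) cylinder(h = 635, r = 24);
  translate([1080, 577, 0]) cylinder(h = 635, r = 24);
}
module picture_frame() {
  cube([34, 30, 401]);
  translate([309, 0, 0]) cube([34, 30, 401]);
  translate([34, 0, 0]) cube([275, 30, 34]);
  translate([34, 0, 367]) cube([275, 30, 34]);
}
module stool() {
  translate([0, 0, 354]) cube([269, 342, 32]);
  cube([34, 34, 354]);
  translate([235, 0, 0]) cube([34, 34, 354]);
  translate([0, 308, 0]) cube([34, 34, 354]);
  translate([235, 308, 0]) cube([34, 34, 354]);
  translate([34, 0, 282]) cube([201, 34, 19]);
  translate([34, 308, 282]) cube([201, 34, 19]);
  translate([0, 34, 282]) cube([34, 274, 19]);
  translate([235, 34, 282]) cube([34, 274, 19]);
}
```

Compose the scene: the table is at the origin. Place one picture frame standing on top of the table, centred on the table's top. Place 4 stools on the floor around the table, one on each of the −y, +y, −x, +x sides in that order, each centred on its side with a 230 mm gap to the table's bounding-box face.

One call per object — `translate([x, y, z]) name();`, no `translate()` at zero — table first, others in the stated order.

table();
translate([396, 301, 684]) picture_frame();
translate([433, -572, 0]) stool();
translate([433, 862, 0]) stool();
translate([-499, 145, 0]) stool();
translate([1365, 145, 0]) stool();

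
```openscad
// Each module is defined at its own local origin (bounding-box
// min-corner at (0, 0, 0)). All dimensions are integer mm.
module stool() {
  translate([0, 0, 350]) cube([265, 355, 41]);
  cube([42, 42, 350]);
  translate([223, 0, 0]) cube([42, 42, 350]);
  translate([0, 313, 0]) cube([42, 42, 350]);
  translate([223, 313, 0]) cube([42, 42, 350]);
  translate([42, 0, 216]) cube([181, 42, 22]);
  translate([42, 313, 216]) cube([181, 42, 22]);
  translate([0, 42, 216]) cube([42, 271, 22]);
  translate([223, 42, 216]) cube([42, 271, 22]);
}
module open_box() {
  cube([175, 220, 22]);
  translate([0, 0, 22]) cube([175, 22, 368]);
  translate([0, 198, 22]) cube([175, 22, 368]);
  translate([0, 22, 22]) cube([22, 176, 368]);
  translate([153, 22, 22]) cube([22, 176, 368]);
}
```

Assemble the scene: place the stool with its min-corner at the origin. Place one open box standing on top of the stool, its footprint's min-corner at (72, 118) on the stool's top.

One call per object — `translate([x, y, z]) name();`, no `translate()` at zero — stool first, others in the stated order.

stool();
translate([72, 118, 391]) open_box();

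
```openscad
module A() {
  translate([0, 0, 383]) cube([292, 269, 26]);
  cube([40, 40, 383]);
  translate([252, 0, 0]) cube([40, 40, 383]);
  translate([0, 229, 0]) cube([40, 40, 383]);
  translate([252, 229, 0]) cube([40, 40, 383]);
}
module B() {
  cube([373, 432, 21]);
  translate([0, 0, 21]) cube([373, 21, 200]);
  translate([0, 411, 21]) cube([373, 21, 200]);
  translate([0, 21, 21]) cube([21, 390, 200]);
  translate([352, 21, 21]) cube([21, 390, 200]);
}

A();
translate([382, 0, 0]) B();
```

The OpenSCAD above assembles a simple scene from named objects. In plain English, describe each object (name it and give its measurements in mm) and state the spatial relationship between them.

A is a four-legged stool. The seat is 292×269 mm, 26 mm thick, top at z = 409 mm. It stands on four square legs, each 40×40 mm in cross-section, from z = 0 to the seat underside, each flush with a corner of the seat.

B is an open-topped rectangular box: outside dimensions 373×432×221 mm, with a uniform wall and base thickness of 21 mm. The base is a full 373×432 slab on the floor; four walls sit on top of the base. The front and back walls (the −y and +y sides) span the full width; the two side walls fit between them.

The open box is on the floor beside the stool on its +x side.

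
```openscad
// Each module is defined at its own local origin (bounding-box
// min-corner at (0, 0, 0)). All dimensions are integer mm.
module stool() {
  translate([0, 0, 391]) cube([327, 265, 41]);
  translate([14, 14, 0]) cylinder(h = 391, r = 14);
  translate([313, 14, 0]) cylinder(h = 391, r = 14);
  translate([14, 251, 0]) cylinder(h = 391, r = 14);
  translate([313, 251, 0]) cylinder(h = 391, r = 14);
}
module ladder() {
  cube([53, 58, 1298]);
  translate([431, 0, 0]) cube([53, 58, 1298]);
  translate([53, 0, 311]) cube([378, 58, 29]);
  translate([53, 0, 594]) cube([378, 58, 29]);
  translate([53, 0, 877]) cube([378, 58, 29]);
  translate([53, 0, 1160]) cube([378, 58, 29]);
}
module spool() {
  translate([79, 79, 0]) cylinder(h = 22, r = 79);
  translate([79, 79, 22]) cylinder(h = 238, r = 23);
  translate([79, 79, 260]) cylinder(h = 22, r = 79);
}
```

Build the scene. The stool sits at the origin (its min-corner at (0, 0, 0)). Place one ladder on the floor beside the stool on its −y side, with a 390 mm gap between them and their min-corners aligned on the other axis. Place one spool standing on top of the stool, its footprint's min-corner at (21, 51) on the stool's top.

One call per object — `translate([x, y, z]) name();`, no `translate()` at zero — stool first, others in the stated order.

stool();
translate([0, -448, 0]) ladder();
translate([21, 51, 432]) spool();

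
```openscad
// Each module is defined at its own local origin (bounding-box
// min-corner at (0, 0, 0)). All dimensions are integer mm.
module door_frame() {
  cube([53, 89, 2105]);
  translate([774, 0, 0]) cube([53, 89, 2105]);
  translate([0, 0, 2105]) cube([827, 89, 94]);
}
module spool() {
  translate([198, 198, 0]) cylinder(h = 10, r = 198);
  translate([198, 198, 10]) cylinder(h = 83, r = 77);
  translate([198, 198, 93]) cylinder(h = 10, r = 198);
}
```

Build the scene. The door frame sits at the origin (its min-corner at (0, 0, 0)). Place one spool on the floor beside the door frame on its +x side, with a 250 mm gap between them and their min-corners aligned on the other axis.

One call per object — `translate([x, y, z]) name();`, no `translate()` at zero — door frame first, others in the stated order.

door_frame();
translate([1077, 0, 0]) spool();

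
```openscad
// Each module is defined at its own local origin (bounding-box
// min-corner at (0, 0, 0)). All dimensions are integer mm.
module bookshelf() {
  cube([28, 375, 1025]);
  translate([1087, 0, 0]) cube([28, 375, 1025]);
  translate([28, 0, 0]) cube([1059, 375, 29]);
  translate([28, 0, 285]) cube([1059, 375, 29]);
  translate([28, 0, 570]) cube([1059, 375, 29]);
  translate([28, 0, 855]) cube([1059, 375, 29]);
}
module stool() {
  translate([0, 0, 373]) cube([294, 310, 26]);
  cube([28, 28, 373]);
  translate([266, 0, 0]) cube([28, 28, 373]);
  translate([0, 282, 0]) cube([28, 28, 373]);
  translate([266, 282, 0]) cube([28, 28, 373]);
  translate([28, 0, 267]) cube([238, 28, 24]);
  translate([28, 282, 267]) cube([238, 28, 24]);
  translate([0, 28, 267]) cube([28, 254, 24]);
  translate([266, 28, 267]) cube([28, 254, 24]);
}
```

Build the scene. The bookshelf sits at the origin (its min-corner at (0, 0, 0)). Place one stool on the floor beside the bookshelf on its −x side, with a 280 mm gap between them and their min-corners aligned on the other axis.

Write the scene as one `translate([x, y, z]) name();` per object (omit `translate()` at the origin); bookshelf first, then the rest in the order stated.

bookshelf();
translate([-574, 0, 0]) stool();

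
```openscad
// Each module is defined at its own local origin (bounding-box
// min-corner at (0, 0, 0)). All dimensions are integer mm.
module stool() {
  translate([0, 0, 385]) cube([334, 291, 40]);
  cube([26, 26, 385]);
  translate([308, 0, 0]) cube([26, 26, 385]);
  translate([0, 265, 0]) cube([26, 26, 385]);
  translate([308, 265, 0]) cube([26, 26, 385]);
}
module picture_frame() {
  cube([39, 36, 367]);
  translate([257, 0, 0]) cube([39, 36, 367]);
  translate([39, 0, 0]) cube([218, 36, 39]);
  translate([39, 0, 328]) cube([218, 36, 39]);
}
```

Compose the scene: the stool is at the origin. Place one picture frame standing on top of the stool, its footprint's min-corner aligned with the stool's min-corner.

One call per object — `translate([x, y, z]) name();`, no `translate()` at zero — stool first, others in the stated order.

stool();
translate([0, 0, 425]) picture_frame();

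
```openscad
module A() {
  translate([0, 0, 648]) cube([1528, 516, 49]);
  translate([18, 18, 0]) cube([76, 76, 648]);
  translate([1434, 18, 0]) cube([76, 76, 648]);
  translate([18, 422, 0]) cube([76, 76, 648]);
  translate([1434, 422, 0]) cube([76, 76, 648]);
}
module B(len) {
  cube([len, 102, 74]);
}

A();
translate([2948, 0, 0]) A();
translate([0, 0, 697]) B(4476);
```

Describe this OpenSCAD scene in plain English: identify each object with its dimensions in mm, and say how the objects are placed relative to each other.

A is a table with a 1528×516 mm rectangular top, 49 mm thick, top surface at z = 697 mm, supported by four 76×76 mm square legs, each inset 18 mm from the nearest pair of top edges, running from the floor.

B is a rectangular beam 4476 mm long (x), 102 mm deep (y), 74 mm thick (z).

The beam spans the tops of two tables placed 1420 mm apart, resting at z = 697 mm.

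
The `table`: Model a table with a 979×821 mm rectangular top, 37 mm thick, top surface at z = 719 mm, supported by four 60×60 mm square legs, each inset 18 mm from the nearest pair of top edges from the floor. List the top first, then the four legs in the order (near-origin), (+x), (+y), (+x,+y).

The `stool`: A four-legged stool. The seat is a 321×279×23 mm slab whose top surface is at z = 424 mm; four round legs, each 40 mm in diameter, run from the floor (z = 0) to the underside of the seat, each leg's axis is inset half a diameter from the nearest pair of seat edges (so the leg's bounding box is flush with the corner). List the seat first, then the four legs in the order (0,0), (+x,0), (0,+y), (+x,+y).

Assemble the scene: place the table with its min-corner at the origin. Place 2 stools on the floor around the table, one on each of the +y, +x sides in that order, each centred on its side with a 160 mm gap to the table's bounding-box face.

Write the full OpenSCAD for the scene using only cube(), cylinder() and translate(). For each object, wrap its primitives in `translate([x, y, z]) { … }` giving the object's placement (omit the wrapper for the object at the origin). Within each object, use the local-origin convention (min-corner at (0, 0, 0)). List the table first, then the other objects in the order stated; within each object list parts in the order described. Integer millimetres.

translate([0, 0, 682]) cube([979, 821, 37]);
translate([18, 18, 0]) cube([60, 60, 682]);
translate([901, 18, 0]) cube([60, 60, 682]);
translate([18, 743, 0]) cube([60, 60, 682]);
translate([901, 743, 0]) cube([60, 60, 682]);
translate([329, 981, 0]) {
  translate([0, 0, 401]) cube([321, 279, 23]);
  translate([20, 20, 0]) cylinder(h = 401, r = 20);
  translate([301, 20, 0]) cylinder(h = 401, r = 20);
  translate([20, 259, 0]) cylinder(h = 401, r = 20);
  translate([301, 259, 0]) cylinder(h = 401, r = 20);
}
translate([1139, 271, 0]) {
  translate([0, 0, 401]) cube([321, 279, 23]);
  translate([20, 20, 0]) cylinder(h = 401, r = 20);
  translate([301, 20, 0]) cylinder(h = 401, r = 20);
  translate([20, 259, 0]) cylinder(h = 401, r = 20);
  translate([301, 259, 0]) cylinder(h = 401, r = 20);
}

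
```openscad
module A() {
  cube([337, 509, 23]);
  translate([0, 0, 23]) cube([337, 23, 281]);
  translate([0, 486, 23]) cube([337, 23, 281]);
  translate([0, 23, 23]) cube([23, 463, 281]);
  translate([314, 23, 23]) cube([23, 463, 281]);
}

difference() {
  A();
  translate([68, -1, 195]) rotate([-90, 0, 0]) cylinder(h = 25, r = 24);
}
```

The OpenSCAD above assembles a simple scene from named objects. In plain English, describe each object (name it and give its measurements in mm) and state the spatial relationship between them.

A is an open storage box with external size 337×509×304 mm and wall thickness 23 mm (the base is also 23 mm thick). The base covers the whole footprint; the four walls stand on the base, with the y-facing walls full-width and the x-facing walls fitting between their inner faces.

The open box has a circular hole of radius 24 mm through its front wall, centred at (x = 68, z = 195).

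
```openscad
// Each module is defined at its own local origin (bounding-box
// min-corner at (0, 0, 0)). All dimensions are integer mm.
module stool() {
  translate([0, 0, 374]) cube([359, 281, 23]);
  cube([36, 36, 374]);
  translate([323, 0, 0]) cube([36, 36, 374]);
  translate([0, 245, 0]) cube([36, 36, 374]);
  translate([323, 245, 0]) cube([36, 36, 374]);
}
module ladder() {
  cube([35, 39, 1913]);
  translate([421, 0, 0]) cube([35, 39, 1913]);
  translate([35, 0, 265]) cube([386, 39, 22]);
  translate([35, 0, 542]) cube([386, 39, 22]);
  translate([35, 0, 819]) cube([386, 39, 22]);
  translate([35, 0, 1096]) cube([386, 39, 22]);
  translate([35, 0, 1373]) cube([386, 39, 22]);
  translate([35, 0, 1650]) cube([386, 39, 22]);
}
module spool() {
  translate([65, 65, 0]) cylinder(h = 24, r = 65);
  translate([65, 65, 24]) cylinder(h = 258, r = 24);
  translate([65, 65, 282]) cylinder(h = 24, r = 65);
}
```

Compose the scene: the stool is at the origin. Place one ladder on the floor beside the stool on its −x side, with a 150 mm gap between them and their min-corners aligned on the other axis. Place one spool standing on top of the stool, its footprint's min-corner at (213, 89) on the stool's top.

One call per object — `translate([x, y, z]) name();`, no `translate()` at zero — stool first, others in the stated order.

stool();
translate([-606, 0, 0]) ladder();
translate([213, 89, 397]) spool();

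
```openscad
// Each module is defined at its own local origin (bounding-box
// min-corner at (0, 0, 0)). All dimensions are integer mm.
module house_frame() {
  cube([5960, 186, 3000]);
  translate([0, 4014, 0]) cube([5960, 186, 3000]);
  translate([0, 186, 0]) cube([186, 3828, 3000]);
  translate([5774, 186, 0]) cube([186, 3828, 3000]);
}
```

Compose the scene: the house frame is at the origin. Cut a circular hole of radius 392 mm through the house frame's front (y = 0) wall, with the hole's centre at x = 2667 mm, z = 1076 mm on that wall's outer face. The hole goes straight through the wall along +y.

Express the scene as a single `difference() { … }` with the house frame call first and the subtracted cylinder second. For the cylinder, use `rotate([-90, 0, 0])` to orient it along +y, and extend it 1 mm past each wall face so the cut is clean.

difference() {
  house_frame();
  translate([2667, -1, 1076]) rotate([-90, 0, 0]) cylinder(h = 188, r = 392);
}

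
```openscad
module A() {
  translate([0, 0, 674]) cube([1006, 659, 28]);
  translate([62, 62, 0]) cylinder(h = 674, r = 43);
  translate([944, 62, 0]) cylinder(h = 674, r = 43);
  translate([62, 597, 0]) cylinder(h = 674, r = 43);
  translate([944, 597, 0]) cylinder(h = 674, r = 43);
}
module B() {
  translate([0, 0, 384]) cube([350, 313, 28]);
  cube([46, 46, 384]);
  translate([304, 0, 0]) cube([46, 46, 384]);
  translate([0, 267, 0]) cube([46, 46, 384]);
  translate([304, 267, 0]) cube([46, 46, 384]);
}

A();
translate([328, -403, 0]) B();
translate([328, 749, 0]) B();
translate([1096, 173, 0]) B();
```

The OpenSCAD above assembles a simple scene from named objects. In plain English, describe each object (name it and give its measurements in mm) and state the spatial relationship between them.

A is a table: top 1006 mm (x) × 659 mm (y), 28 mm thick, upper face at z = 702 mm, on four round legs of 86 mm diameter, each leg's bounding box inset 19 mm from the nearest pair of top edges, running from z = 0 to the bottom of the top.

B is a four-legged stool. The seat is a 350×313×28 mm slab whose top surface is at z = 412 mm; four square legs, each 46×46 mm in cross-section, run from the floor (z = 0) to the underside of the seat, each flush with a corner of the seat.

Three stools sit around the table at the −y, +y, +x sides.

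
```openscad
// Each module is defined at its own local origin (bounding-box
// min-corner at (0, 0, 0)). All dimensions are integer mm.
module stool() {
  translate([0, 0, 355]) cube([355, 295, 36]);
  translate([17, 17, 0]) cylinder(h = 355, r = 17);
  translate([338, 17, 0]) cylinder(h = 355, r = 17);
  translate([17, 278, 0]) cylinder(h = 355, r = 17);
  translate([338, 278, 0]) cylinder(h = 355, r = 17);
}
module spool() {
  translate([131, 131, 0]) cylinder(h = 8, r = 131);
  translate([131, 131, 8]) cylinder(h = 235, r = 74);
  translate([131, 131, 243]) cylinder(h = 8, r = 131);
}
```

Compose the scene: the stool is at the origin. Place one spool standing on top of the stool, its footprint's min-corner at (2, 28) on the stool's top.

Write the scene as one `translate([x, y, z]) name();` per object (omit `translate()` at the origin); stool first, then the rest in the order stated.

stool();
translate([2, 28, 391]) spool();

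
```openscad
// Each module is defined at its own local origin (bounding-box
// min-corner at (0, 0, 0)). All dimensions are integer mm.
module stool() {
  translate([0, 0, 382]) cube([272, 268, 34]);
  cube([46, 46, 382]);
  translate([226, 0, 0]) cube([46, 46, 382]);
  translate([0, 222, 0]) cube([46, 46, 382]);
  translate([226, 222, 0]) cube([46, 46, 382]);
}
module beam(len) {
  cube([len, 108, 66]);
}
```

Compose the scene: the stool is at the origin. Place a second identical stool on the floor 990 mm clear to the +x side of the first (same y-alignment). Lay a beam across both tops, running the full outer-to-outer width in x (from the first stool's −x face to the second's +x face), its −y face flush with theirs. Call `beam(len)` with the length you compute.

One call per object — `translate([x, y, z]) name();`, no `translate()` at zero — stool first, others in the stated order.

stool();
translate([1262, 0, 0]) stool();
translate([0, 0, 416]) beam(1534);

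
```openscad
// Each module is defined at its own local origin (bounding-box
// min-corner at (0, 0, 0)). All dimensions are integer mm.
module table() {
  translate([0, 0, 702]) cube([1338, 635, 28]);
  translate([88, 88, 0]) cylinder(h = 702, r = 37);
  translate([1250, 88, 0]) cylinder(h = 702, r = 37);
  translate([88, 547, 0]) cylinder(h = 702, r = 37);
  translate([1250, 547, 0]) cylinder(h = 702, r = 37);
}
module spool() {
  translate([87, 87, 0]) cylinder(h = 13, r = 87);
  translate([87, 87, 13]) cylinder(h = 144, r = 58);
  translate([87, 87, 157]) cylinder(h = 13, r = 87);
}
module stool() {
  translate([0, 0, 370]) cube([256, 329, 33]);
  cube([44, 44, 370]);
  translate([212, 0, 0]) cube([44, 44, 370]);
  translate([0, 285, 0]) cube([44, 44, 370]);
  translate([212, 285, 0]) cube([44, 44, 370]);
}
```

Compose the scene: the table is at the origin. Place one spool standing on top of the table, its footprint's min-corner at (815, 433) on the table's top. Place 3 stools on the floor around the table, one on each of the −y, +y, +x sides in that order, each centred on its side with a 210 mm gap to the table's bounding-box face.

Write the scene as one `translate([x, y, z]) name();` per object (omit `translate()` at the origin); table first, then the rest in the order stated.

table();
translate([815, 433, 730]) spool();
translate([541, -539, 0]) stool();
translate([541, 845, 0]) stool();
translate([1548, 153, 0]) stool();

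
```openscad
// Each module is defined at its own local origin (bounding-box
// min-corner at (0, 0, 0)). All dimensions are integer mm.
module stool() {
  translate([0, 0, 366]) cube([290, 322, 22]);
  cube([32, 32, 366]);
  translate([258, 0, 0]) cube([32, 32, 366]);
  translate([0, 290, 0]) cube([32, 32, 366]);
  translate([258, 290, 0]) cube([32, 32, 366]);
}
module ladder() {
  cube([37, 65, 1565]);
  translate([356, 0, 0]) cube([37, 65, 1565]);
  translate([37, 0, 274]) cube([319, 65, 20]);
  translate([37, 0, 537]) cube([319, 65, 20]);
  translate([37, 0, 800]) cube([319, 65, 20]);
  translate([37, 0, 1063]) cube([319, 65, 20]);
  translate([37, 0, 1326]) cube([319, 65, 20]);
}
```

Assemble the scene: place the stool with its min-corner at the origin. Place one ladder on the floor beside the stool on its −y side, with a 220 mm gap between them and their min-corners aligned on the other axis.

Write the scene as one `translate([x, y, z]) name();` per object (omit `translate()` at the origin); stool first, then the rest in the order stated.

stool();
translate([0, -285, 0]) ladder();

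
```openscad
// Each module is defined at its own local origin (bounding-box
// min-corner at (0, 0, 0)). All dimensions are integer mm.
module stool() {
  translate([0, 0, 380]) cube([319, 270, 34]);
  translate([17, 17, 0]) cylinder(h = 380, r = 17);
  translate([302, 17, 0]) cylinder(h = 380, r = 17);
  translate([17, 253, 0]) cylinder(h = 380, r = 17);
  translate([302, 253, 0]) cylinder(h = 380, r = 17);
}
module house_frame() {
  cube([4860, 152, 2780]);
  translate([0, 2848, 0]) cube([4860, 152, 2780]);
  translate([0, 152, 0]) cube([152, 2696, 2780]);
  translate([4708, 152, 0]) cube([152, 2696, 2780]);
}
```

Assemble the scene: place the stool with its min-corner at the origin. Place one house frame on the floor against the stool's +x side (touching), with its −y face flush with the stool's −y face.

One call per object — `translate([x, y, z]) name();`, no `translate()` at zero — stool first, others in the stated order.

stool();
translate([319, 0, 0]) house_frame();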